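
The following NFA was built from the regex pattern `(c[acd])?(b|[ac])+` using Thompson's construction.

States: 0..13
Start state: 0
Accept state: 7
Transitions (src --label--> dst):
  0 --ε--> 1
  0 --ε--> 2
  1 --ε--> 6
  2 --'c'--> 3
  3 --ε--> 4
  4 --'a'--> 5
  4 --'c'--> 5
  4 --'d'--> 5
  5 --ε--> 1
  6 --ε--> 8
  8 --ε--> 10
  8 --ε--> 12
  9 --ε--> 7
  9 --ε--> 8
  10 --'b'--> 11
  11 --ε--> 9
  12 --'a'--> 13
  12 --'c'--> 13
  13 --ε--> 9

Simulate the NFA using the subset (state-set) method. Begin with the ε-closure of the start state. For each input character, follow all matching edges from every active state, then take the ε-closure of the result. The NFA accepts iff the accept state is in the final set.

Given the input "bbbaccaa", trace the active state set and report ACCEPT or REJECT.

initial (ε-close {0}): {0,1,2,6,8,10,12}
'b' @ 1: {7,8,9,10,11,12}  (accept∈set)
'b' @ 2: {7,8,9,10,11,12}  (accept∈set)
'b' @ 3: {7,8,9,10,11,12}  (accept∈set)
'a' @ 4: {7,8,9,10,12,13}  (accept∈set)
'c' @ 5: {7,8,9,10,12,13}  (accept∈set)
'c' @ 6: {7,8,9,10,12,13}  (accept∈set)
'a' @ 7: {7,8,9,10,12,13}  (accept∈set)
'a' @ 8: {7,8,9,10,12,13}  (accept∈set)
end set {7,8,9,10,12,13} — state 7 in

Answer: ACCEPT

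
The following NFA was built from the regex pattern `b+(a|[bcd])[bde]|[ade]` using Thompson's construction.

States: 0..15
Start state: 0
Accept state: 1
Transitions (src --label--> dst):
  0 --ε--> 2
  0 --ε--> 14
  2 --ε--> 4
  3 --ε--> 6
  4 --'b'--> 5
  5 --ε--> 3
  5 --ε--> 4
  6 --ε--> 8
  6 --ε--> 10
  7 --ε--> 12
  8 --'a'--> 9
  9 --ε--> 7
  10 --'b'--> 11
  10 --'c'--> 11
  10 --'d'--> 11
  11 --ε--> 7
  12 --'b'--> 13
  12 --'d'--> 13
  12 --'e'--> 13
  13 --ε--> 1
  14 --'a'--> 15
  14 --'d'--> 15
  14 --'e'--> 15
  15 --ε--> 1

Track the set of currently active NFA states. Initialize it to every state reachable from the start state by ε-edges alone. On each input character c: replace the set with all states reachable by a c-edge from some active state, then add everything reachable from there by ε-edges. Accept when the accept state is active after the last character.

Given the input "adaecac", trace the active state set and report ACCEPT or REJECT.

Answer: REJECT

Steps:
start: ε-closure({0}) = {0,2,4,14}
'a' @ 1: {1,15}  [accepting]
'd' @ 2: {}  — no active states
rest 'aecac' ignored (set empty)
after full input: {}  (accept=1 not in)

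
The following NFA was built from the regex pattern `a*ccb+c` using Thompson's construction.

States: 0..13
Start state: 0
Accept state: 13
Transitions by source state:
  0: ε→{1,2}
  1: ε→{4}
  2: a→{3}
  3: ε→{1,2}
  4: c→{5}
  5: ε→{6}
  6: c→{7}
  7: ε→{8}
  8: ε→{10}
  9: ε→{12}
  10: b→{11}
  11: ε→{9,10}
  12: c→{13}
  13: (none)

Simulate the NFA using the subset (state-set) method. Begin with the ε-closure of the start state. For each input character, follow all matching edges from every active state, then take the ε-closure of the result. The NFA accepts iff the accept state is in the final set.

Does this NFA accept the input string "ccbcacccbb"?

Answer: REJECT

Trace:
start: ε-closure({0}) = {0,1,2,4}
'c' @ 1: {5,6}
'c' @ 2: {7,8,10}
'b' @ 3: {9,10,11,12}
'c' @ 4: {13}  (accept∈set)
'a' @ 5: {}  — no active states
rest 'cccbb' ignored (set empty)
end set {} — state 13 not in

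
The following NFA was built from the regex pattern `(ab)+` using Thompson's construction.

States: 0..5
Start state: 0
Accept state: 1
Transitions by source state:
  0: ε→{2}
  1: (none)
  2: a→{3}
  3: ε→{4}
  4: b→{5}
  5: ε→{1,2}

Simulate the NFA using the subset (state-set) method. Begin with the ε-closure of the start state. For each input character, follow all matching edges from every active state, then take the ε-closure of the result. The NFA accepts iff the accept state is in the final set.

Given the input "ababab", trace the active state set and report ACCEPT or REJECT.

Answer: ACCEPT

Derivation:
initial (ε-close {0}): {0,2}
'a' @ 1: {3,4}
'b' @ 2: {1,2,5}  ✓accept
'a' @ 3: {3,4}
'b' @ 4: {1,2,5}  ✓accept
'a' @ 5: {3,4}
'b' @ 6: {1,2,5}  ✓accept
after full input: {1,2,5}  (accept=1 in)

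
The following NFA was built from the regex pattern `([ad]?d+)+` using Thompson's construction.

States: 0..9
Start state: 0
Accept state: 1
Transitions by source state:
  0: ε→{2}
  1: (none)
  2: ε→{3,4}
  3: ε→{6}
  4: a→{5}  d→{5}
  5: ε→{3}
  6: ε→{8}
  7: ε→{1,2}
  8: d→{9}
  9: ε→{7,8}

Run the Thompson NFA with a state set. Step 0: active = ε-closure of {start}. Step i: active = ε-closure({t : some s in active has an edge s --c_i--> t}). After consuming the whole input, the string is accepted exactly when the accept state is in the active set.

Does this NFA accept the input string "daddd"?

initial (ε-close {0}): {0,2,3,4,6,8}
'd' @ 1: {1,2,3,4,5,6,7,8,9}  ✓accept
'a' @ 2: {3,5,6,8}
'd' @ 3: {1,2,3,4,6,7,8,9}  ✓accept
'd' @ 4: {1,2,3,4,5,6,7,8,9}  ✓accept
'd' @ 5: {1,2,3,4,5,6,7,8,9}  ✓accept
end set {1,2,3,4,5,6,7,8,9} — state 1 in

Answer: ACCEPT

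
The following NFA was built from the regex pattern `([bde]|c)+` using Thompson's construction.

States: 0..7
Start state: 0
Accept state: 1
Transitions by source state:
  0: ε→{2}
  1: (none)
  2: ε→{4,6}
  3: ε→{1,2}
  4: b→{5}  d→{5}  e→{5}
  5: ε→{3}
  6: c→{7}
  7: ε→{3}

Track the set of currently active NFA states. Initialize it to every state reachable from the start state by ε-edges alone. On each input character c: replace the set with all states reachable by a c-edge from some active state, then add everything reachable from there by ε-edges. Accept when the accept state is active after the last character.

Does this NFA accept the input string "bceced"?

initial (ε-close {0}): {0,2,4,6}
'b' @ 1: {1,2,3,4,5,6}  (accept∈set)
'c' @ 2: {1,2,3,4,6,7}  (accept∈set)
'e' @ 3: {1,2,3,4,5,6}  (accept∈set)
'c' @ 4: {1,2,3,4,6,7}  (accept∈set)
'e' @ 5: {1,2,3,4,5,6}  (accept∈set)
'd' @ 6: {1,2,3,4,5,6}  (accept∈set)
final: {1,2,3,4,5,6}; accept 1 in set

Answer: ACCEPT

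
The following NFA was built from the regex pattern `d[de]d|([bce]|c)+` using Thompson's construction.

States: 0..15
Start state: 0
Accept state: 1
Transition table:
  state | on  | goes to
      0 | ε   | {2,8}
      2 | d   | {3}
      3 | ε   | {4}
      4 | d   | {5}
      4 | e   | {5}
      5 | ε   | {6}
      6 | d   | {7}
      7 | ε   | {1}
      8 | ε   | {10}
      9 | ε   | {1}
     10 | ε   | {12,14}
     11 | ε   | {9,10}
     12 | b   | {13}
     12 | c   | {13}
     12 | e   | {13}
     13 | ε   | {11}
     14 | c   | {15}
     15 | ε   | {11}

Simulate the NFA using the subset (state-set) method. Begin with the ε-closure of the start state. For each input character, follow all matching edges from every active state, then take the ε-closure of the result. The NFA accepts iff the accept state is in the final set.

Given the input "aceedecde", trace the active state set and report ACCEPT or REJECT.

initial (ε-close {0}): {0,2,8,10,12,14}
'a' @ 1: {}  — no active states
rest 'ceedecde' ignored (set empty)
after full input: {}  (accept=1 not in)

Answer: REJECT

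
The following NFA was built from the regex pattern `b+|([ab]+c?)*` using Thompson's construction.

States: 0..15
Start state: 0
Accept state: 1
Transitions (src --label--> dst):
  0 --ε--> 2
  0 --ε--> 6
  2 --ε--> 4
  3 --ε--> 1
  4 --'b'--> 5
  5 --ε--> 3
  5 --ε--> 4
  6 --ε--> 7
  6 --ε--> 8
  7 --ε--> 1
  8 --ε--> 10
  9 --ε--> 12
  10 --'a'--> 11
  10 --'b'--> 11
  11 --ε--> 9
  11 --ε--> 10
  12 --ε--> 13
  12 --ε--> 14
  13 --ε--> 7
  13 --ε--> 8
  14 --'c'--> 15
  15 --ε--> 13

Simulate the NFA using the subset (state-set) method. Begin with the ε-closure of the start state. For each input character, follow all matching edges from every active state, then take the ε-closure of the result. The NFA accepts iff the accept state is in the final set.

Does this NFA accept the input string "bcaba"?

initial (ε-close {0}): {0,1,2,4,6,7,8,10}
'b' @ 1: {1,3,4,5,7,8,9,10,11,12,13,14}  (accept∈set)
'c' @ 2: {1,7,8,10,13,15}  (accept∈set)
'a' @ 3: {1,7,8,9,10,11,12,13,14}  (accept∈set)
'b' @ 4: {1,7,8,9,10,11,12,13,14}  (accept∈set)
'a' @ 5: {1,7,8,9,10,11,12,13,14}  (accept∈set)
final: {1,7,8,9,10,11,12,13,14}; accept 1 in set

Answer: ACCEPT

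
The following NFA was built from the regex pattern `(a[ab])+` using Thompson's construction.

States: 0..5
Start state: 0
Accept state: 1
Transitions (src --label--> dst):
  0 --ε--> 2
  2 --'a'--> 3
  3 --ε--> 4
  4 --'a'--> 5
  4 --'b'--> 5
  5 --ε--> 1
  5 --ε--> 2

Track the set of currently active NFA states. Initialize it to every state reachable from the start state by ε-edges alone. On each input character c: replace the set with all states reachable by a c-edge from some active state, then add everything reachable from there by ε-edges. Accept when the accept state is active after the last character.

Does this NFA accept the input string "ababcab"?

start: ε-closure({0}) = {0,2}
'a' @ 1: {3,4}
'b' @ 2: {1,2,5}  (accept∈set)
'a' @ 3: {3,4}
'b' @ 4: {1,2,5}  (accept∈set)
'c' @ 5: {}  — no active states
rest 'ab' ignored (set empty)
after full input: {}  (accept=1 not in)

Answer: REJECT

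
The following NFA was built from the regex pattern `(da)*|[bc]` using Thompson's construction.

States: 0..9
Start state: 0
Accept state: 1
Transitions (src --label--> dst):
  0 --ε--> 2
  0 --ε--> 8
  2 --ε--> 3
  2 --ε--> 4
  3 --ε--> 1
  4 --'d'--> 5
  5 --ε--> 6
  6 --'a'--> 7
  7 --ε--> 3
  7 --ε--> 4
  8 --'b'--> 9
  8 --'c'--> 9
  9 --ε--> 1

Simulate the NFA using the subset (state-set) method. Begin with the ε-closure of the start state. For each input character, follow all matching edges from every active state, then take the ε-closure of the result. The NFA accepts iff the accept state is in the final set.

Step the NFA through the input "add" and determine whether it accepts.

Answer: REJECT

Trace:
start: ε-closure({0}) = {0,1,2,3,4,8}
'a' @ 1: {}  — state set empty
rest 'dd' ignored (set empty)
after full input: {}  (accept=1 not in)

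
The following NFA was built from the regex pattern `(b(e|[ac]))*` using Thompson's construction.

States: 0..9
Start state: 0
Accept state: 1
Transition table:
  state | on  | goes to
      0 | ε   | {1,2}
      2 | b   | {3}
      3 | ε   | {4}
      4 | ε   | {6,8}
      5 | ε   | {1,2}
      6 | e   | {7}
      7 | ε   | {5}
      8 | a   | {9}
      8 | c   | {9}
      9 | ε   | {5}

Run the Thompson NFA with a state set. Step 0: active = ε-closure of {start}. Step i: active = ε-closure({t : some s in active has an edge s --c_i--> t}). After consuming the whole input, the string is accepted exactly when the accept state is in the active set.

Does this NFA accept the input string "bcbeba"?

Answer: ACCEPT

Derivation:
S₀ = ε-closure({0}) = {0,1,2}
'b' @ 1: {3,4,6,8}
'c' @ 2: {1,2,5,9}  [accepting]
'b' @ 3: {3,4,6,8}
'e' @ 4: {1,2,5,7}  [accepting]
'b' @ 5: {3,4,6,8}
'a' @ 6: {1,2,5,9}  [accepting]
final: {1,2,5,9}; accept 1 in set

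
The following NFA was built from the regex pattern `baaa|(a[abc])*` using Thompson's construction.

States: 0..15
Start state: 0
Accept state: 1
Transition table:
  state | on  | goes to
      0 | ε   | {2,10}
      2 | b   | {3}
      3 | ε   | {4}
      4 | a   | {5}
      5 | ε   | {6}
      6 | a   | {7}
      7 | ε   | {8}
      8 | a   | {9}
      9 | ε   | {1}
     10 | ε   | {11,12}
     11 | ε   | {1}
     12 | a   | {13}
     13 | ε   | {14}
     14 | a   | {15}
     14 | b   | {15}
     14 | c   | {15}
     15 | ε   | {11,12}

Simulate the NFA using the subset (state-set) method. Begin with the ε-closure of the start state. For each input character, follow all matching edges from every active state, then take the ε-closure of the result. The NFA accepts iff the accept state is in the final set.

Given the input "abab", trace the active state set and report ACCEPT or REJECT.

S₀ = ε-closure({0}) = {0,1,2,10,11,12}
'a' @ 1: {13,14}
'b' @ 2: {1,11,12,15}  [accepting]
'a' @ 3: {13,14}
'b' @ 4: {1,11,12,15}  [accepting]
after full input: {1,11,12,15}  (accept=1 in)

Answer: ACCEPT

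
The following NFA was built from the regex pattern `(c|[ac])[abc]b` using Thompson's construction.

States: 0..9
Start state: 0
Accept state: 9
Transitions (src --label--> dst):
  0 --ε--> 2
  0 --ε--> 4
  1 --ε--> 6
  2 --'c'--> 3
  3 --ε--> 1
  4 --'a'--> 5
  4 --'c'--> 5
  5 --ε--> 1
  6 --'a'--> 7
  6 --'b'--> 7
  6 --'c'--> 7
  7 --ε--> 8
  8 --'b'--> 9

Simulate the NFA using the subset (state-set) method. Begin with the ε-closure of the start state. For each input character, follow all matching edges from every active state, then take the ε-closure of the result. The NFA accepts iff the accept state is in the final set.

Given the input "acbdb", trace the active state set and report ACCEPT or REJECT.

Answer: REJECT

Trace:
S₀ = ε-closure({0}) = {0,2,4}
'a' @ 1: {1,5,6}
'c' @ 2: {7,8}
'b' @ 3: {9}  ✓accept
'd' @ 4: {}  — state set empty
rest 'b' ignored (set empty)
after full input: {}  (accept=9 not in)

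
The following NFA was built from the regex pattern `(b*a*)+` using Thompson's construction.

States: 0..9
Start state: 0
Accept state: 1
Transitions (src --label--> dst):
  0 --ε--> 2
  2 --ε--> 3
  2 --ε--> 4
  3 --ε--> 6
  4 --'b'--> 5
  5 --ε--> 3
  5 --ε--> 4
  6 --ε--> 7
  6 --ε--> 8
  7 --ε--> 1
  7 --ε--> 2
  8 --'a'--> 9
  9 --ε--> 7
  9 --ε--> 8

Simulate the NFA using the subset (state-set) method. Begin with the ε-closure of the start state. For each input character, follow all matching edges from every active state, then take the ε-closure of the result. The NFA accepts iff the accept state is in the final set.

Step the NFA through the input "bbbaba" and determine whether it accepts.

S₀ = ε-closure({0}) = {0,1,2,3,4,6,7,8}
'b' @ 1: {1,2,3,4,5,6,7,8}  (accept∈set)
'b' @ 2: {1,2,3,4,5,6,7,8}  (accept∈set)
'b' @ 3: {1,2,3,4,5,6,7,8}  (accept∈set)
'a' @ 4: {1,2,3,4,6,7,8,9}  (accept∈set)
'b' @ 5: {1,2,3,4,5,6,7,8}  (accept∈set)
'a' @ 6: {1,2,3,4,6,7,8,9}  (accept∈set)
final: {1,2,3,4,6,7,8,9}; accept 1 in set

Answer: ACCEPT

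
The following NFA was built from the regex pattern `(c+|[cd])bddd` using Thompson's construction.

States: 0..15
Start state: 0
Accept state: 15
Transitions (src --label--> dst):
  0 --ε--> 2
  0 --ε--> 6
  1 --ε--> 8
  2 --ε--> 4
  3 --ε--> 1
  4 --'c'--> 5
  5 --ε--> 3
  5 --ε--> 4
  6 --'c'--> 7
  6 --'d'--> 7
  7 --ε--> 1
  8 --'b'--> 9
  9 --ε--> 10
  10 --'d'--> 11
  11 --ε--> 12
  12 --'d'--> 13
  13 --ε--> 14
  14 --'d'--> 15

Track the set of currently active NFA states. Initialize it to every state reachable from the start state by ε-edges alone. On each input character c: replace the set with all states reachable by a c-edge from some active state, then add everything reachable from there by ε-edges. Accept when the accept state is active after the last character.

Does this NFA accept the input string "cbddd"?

Answer: ACCEPT

Derivation:
S₀ = ε-closure({0}) = {0,2,4,6}
'c' @ 1: {1,3,4,5,7,8}
'b' @ 2: {9,10}
'd' @ 3: {11,12}
'd' @ 4: {13,14}
'd' @ 5: {15}  ✓accept
end set {15} — state 15 in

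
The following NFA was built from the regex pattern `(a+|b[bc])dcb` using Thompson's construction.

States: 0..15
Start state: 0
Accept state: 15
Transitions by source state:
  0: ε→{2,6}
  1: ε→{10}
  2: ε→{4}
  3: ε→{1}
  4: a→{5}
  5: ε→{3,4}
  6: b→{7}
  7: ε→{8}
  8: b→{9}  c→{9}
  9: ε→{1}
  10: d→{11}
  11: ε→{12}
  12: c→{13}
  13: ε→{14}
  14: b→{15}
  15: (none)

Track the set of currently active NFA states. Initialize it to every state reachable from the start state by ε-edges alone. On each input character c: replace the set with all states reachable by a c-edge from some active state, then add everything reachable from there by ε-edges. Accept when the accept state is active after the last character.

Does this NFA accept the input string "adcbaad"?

S₀ = ε-closure({0}) = {0,2,4,6}
'a' @ 1: {1,3,4,5,10}
'd' @ 2: {11,12}
'c' @ 3: {13,14}
'b' @ 4: {15}  [accepting]
'a' @ 5: {}  — dead — no transitions
rest 'ad' ignored (set empty)
final: {}; accept 15 not in set

Answer: REJECT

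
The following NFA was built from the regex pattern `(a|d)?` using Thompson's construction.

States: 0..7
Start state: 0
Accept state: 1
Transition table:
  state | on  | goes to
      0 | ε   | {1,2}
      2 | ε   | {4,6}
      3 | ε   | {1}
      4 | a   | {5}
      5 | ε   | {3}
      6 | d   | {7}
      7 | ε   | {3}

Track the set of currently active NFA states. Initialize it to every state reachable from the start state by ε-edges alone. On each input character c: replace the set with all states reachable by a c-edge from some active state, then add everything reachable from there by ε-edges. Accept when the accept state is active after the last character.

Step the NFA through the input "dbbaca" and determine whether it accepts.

start: ε-closure({0}) = {0,1,2,4,6}
'd' @ 1: {1,3,7}  (accept∈set)
'b' @ 2: {}  — state set empty
rest 'baca' ignored (set empty)
final: {}; accept 1 not in set

Answer: REJECT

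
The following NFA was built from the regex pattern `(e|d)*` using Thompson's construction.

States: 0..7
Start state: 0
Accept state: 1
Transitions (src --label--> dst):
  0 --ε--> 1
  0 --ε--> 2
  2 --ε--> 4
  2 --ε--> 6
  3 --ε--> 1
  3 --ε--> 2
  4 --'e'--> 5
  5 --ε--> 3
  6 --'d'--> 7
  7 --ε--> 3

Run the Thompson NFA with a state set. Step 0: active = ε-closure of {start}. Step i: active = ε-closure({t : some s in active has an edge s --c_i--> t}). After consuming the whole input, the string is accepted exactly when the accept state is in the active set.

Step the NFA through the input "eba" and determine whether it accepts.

Answer: REJECT

Trace:
S₀ = ε-closure({0}) = {0,1,2,4,6}
'e' @ 1: {1,2,3,4,5,6}  [accepting]
'b' @ 2: {}  — no active states
rest 'a' ignored (set empty)
end set {} — state 1 not in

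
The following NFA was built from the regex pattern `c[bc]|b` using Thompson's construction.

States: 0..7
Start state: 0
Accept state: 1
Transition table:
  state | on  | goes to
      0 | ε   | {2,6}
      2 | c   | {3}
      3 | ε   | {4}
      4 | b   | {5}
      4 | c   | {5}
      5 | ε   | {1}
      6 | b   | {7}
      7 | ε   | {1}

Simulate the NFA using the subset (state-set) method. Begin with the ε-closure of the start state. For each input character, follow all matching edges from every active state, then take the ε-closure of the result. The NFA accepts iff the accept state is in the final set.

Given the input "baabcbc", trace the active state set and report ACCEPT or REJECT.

Answer: REJECT

Derivation:
initial (ε-close {0}): {0,2,6}
'b' @ 1: {1,7}  (accept∈set)
'a' @ 2: {}  — state set empty
rest 'abcbc' ignored (set empty)
end set {} — state 1 not in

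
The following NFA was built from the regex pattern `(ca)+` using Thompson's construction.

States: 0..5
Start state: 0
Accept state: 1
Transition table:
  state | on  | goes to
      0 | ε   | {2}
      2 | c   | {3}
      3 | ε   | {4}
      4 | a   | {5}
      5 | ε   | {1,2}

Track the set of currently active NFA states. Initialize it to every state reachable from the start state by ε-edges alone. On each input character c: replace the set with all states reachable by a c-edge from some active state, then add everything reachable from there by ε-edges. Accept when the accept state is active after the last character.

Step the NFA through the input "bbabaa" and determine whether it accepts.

start: ε-closure({0}) = {0,2}
'b' @ 1: {}  — no active states
rest 'babaa' ignored (set empty)
after full input: {}  (accept=1 not in)

Answer: REJECT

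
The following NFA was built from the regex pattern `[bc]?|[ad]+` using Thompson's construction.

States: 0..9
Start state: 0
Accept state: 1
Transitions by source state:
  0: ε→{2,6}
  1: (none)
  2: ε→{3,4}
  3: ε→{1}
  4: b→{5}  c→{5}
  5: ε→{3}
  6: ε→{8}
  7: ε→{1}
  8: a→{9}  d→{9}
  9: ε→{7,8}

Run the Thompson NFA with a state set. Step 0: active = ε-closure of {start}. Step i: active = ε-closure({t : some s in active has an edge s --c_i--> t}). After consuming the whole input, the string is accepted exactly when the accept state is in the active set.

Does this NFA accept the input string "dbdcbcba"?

start: ε-closure({0}) = {0,1,2,3,4,6,8}
'd' @ 1: {1,7,8,9}  (accept∈set)
'b' @ 2: {}  — state set empty
rest 'dcbcba' ignored (set empty)
final: {}; accept 1 not in set

Answer: REJECT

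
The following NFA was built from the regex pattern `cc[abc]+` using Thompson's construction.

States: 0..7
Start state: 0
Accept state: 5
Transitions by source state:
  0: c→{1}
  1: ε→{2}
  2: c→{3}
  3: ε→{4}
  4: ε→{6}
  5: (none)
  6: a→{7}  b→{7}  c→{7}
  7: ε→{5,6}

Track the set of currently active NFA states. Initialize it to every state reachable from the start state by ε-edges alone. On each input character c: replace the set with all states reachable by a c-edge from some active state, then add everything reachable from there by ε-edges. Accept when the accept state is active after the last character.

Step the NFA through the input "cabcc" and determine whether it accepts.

Answer: REJECT

Derivation:
initial (ε-close {0}): {0}
'c' @ 1: {1,2}
'a' @ 2: {}  — state set empty
rest 'bcc' ignored (set empty)
after full input: {}  (accept=5 not in)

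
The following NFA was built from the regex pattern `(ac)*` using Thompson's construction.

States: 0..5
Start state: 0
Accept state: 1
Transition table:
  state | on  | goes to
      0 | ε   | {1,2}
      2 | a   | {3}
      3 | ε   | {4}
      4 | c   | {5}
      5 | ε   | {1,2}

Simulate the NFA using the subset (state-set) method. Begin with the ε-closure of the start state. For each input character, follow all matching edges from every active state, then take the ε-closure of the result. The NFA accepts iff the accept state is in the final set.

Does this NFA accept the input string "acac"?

Answer: ACCEPT

Trace:
initial (ε-close {0}): {0,1,2}
'a' @ 1: {3,4}
'c' @ 2: {1,2,5}  (accept∈set)
'a' @ 3: {3,4}
'c' @ 4: {1,2,5}  (accept∈set)
end set {1,2,5} — state 1 in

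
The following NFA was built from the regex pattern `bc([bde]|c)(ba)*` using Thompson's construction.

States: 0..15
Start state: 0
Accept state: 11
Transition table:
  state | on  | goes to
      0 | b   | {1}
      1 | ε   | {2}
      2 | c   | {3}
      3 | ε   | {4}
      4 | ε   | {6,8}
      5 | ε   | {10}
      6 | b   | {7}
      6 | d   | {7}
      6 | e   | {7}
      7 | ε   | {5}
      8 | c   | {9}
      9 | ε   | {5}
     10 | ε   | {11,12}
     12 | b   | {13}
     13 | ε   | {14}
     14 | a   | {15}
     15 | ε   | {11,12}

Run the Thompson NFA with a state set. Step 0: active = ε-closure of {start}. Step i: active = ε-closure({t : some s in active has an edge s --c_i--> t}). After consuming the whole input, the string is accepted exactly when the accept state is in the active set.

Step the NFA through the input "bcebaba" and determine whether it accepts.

S₀ = ε-closure({0}) = {0}
'b' @ 1: {1,2}
'c' @ 2: {3,4,6,8}
'e' @ 3: {5,7,10,11,12}  ✓accept
'b' @ 4: {13,14}
'a' @ 5: {11,12,15}  ✓accept
'b' @ 6: {13,14}
'a' @ 7: {11,12,15}  ✓accept
end set {11,12,15} — state 11 in

Answer: ACCEPT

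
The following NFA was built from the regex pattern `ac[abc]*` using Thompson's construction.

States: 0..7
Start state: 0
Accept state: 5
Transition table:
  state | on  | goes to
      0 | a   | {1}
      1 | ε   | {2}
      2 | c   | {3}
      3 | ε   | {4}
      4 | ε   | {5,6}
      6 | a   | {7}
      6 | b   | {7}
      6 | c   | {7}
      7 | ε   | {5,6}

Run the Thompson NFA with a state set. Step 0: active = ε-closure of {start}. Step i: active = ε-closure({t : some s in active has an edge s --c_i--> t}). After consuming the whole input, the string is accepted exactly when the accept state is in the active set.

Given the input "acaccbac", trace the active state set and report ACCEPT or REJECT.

Answer: ACCEPT

Steps:
start: ε-closure({0}) = {0}
'a' @ 1: {1,2}
'c' @ 2: {3,4,5,6}  ✓accept
'a' @ 3: {5,6,7}  ✓accept
'c' @ 4: {5,6,7}  ✓accept
'c' @ 5: {5,6,7}  ✓accept
'b' @ 6: {5,6,7}  ✓accept
'a' @ 7: {5,6,7}  ✓accept
'c' @ 8: {5,6,7}  ✓accept
final: {5,6,7}; accept 5 in set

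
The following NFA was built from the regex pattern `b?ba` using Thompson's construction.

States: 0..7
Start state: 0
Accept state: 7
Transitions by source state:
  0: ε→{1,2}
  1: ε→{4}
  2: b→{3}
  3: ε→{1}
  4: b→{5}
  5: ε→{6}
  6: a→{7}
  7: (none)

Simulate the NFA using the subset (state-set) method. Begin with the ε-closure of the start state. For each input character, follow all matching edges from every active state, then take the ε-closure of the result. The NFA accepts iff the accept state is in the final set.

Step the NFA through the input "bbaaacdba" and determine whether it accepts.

Answer: REJECT

Derivation:
S₀ = ε-closure({0}) = {0,1,2,4}
'b' @ 1: {1,3,4,5,6}
'b' @ 2: {5,6}
'a' @ 3: {7}  [accepting]
'a' @ 4: {}  — no active states
rest 'acdba' ignored (set empty)
after full input: {}  (accept=7 not in)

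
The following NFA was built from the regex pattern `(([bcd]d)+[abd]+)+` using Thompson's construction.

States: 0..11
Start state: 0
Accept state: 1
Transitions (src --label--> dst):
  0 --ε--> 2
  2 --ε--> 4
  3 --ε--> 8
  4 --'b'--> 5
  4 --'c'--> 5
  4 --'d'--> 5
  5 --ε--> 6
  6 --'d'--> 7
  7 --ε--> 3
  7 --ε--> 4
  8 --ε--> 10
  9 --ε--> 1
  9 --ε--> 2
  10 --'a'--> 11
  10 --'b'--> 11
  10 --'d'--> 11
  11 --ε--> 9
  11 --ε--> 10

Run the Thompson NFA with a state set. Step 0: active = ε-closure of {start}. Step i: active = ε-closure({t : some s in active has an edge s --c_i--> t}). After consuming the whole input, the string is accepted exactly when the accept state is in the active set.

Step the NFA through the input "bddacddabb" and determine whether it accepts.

Answer: ACCEPT

Derivation:
S₀ = ε-closure({0}) = {0,2,4}
'b' @ 1: {5,6}
'd' @ 2: {3,4,7,8,10}
'd' @ 3: {1,2,4,5,6,9,10,11}  [accepting]
'a' @ 4: {1,2,4,9,10,11}  [accepting]
'c' @ 5: {5,6}
'd' @ 6: {3,4,7,8,10}
'd' @ 7: {1,2,4,5,6,9,10,11}  [accepting]
'a' @ 8: {1,2,4,9,10,11}  [accepting]
'b' @ 9: {1,2,4,5,6,9,10,11}  [accepting]
'b' @ 10: {1,2,4,5,6,9,10,11}  [accepting]
end set {1,2,4,5,6,9,10,11} — state 1 in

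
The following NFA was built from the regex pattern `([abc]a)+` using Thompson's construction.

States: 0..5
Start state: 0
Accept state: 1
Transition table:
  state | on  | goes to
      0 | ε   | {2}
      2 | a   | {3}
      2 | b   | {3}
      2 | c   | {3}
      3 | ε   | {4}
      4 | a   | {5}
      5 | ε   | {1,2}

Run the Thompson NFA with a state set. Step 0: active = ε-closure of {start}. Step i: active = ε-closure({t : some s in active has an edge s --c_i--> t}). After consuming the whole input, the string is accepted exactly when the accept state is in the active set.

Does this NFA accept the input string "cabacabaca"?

Answer: ACCEPT

Trace:
initial (ε-close {0}): {0,2}
'c' @ 1: {3,4}
'a' @ 2: {1,2,5}  (accept∈set)
'b' @ 3: {3,4}
'a' @ 4: {1,2,5}  (accept∈set)
'c' @ 5: {3,4}
'a' @ 6: {1,2,5}  (accept∈set)
'b' @ 7: {3,4}
'a' @ 8: {1,2,5}  (accept∈set)
'c' @ 9: {3,4}
'a' @ 10: {1,2,5}  (accept∈set)
end set {1,2,5} — state 1 in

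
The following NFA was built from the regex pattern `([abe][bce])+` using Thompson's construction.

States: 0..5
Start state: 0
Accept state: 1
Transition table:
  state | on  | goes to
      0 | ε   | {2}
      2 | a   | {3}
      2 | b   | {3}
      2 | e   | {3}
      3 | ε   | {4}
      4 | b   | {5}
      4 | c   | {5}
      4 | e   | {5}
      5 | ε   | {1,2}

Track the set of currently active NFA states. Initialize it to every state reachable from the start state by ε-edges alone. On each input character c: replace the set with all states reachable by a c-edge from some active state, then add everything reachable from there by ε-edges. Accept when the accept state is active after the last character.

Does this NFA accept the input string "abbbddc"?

start: ε-closure({0}) = {0,2}
'a' @ 1: {3,4}
'b' @ 2: {1,2,5}  (accept∈set)
'b' @ 3: {3,4}
'b' @ 4: {1,2,5}  (accept∈set)
'd' @ 5: {}  — state set empty
rest 'dc' ignored (set empty)
final: {}; accept 1 not in set

Answer: REJECT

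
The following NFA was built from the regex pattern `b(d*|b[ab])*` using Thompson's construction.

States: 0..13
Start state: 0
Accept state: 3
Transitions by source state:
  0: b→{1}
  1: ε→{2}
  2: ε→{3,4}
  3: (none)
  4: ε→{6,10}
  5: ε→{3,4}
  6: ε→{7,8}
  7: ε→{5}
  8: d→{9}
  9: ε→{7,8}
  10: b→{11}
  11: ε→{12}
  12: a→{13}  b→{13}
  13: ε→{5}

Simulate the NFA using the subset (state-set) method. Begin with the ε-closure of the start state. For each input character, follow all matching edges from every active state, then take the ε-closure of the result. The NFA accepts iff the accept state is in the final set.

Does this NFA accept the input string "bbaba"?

Answer: ACCEPT

Steps:
initial (ε-close {0}): {0}
'b' @ 1: {1,2,3,4,5,6,7,8,10}  [accepting]
'b' @ 2: {11,12}
'a' @ 3: {3,4,5,6,7,8,10,13}  [accepting]
'b' @ 4: {11,12}
'a' @ 5: {3,4,5,6,7,8,10,13}  [accepting]
final: {3,4,5,6,7,8,10,13}; accept 3 in set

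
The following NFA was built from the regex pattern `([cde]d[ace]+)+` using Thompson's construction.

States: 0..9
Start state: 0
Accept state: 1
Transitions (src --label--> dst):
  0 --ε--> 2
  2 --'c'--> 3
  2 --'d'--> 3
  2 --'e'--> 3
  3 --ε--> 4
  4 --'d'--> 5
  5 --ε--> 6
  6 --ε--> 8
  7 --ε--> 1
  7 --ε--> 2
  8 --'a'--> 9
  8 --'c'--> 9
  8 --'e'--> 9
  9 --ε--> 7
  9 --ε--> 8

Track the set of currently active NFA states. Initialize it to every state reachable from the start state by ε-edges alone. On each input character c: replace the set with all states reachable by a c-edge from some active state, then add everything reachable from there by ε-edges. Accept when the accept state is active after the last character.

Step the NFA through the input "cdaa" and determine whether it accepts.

S₀ = ε-closure({0}) = {0,2}
'c' @ 1: {3,4}
'd' @ 2: {5,6,8}
'a' @ 3: {1,2,7,8,9}  [accepting]
'a' @ 4: {1,2,7,8,9}  [accepting]
final: {1,2,7,8,9}; accept 1 in set

Answer: ACCEPT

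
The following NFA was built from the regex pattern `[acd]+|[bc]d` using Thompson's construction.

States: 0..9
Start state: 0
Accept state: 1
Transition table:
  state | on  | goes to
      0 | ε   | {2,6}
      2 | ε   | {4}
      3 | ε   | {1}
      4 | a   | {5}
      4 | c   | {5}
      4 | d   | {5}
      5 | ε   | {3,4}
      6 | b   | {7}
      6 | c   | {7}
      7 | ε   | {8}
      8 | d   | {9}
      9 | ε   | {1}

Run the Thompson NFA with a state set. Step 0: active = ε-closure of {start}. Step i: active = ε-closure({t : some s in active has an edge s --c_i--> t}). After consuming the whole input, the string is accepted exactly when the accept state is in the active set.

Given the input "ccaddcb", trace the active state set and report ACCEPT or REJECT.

S₀ = ε-closure({0}) = {0,2,4,6}
'c' @ 1: {1,3,4,5,7,8}  ✓accept
'c' @ 2: {1,3,4,5}  ✓accept
'a' @ 3: {1,3,4,5}  ✓accept
'd' @ 4: {1,3,4,5}  ✓accept
'd' @ 5: {1,3,4,5}  ✓accept
'c' @ 6: {1,3,4,5}  ✓accept
'b' @ 7: {}  — dead — no transitions
after full input: {}  (accept=1 not in)

Answer: REJECT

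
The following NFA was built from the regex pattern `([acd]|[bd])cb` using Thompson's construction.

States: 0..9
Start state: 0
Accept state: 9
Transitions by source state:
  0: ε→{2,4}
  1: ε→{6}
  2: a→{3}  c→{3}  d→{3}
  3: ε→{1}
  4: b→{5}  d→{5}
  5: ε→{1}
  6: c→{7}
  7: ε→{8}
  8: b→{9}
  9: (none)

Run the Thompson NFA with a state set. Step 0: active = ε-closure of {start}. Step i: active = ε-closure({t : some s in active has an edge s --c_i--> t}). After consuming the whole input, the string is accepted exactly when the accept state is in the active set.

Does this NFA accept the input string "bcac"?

initial (ε-close {0}): {0,2,4}
'b' @ 1: {1,5,6}
'c' @ 2: {7,8}
'a' @ 3: {}  — no active states
rest 'c' ignored (set empty)
final: {}; accept 9 not in set

Answer: REJECT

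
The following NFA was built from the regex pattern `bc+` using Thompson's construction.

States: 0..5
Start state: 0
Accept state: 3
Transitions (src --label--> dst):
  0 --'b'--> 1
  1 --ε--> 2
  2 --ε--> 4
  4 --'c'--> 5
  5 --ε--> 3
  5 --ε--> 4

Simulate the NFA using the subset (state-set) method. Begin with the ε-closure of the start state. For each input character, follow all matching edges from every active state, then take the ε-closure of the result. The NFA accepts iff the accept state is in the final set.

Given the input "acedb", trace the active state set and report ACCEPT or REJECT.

S₀ = ε-closure({0}) = {0}
'a' @ 1: {}  — no active states
rest 'cedb' ignored (set empty)
end set {} — state 3 not in

Answer: REJECT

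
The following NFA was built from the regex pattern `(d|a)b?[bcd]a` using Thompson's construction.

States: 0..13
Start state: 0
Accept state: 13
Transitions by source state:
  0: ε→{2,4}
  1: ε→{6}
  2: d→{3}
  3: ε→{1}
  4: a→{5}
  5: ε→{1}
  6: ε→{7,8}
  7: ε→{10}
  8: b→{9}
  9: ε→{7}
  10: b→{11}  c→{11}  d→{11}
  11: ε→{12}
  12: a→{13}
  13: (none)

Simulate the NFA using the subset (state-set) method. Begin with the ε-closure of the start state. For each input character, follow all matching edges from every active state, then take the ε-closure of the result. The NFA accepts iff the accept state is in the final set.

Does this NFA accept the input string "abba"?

initial (ε-close {0}): {0,2,4}
'a' @ 1: {1,5,6,7,8,10}
'b' @ 2: {7,9,10,11,12}
'b' @ 3: {11,12}
'a' @ 4: {13}  [accepting]
final: {13}; accept 13 in set

Answer: ACCEPT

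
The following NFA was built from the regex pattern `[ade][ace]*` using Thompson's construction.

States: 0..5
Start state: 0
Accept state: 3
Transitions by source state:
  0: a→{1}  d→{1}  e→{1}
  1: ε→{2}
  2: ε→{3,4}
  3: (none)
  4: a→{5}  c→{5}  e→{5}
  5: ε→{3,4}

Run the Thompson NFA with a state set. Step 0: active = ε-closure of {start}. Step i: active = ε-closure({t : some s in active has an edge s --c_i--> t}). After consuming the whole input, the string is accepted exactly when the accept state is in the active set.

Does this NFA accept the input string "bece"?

start: ε-closure({0}) = {0}
'b' @ 1: {}  — state set empty
rest 'ece' ignored (set empty)
after full input: {}  (accept=3 not in)

Answer: REJECT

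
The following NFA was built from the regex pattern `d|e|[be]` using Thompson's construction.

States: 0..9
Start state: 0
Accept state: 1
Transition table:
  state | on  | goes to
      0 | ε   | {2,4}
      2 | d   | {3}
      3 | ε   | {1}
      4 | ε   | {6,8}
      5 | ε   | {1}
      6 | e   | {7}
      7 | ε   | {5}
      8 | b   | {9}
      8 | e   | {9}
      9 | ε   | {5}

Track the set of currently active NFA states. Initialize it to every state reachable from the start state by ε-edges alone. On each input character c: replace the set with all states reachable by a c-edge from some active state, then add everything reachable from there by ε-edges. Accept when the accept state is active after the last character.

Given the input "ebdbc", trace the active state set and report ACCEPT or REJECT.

Answer: REJECT

Derivation:
start: ε-closure({0}) = {0,2,4,6,8}
'e' @ 1: {1,5,7,9}  (accept∈set)
'b' @ 2: {}  — no active states
rest 'dbc' ignored (set empty)
final: {}; accept 1 not in set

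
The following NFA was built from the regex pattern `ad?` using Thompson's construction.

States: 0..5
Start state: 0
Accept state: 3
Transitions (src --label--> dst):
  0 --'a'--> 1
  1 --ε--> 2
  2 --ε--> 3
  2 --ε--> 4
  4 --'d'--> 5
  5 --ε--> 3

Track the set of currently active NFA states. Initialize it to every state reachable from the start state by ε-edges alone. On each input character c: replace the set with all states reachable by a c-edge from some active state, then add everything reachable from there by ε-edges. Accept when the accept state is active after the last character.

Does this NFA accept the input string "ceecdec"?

S₀ = ε-closure({0}) = {0}
'c' @ 1: {}  — dead — no transitions
rest 'eecdec' ignored (set empty)
end set {} — state 3 not in

Answer: REJECT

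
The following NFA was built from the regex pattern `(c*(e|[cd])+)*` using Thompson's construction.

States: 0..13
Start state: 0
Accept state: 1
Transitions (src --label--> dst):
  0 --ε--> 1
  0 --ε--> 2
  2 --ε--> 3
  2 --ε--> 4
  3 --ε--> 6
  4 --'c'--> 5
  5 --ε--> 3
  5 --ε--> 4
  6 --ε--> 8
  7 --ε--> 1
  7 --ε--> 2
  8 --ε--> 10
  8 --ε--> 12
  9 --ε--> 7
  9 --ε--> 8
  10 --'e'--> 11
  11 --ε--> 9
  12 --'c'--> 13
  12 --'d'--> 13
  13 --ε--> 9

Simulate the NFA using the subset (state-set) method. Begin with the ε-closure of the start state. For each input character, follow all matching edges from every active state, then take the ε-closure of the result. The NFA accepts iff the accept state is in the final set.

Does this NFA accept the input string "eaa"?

S₀ = ε-closure({0}) = {0,1,2,3,4,6,8,10,12}
'e' @ 1: {1,2,3,4,6,7,8,9,10,11,12}  ✓accept
'a' @ 2: {}  — dead — no transitions
rest 'a' ignored (set empty)
after full input: {}  (accept=1 not in)

Answer: REJECT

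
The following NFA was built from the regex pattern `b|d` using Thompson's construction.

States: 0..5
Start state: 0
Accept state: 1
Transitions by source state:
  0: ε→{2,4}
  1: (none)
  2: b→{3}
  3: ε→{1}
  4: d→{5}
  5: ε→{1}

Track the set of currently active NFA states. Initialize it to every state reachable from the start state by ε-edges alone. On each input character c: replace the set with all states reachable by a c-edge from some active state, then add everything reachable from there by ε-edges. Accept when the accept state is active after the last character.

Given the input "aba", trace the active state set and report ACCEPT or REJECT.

S₀ = ε-closure({0}) = {0,2,4}
'a' @ 1: {}  — no active states
rest 'ba' ignored (set empty)
after full input: {}  (accept=1 not in)

Answer: REJECT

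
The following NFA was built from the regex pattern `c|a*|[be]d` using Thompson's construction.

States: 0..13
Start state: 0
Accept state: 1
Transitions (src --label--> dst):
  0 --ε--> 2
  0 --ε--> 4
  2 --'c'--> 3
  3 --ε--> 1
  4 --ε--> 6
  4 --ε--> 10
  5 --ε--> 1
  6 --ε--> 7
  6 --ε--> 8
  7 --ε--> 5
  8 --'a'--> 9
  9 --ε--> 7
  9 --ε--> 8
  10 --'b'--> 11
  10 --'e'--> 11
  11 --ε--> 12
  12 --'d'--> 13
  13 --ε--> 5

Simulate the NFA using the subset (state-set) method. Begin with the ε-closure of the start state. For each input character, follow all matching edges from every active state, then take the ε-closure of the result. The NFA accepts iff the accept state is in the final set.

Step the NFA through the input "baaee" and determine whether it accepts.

S₀ = ε-closure({0}) = {0,1,2,4,5,6,7,8,10}
'b' @ 1: {11,12}
'a' @ 2: {}  — state set empty
rest 'aee' ignored (set empty)
after full input: {}  (accept=1 not in)

Answer: REJECT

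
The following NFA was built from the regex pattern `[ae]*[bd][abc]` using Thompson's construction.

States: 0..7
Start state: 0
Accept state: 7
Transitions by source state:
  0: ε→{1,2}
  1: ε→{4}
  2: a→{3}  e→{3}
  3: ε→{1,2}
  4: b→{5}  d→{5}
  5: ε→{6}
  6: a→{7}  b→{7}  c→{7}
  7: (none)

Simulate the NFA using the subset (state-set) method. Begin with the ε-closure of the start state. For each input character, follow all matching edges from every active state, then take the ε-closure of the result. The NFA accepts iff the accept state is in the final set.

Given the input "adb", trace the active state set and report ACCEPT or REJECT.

S₀ = ε-closure({0}) = {0,1,2,4}
'a' @ 1: {1,2,3,4}
'd' @ 2: {5,6}
'b' @ 3: {7}  [accepting]
final: {7}; accept 7 in set

Answer: ACCEPT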